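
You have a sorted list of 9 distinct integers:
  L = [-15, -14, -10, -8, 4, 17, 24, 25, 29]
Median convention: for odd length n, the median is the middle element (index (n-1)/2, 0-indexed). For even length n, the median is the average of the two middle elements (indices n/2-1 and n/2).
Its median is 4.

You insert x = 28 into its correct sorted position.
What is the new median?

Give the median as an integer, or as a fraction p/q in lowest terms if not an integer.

Old list (sorted, length 9): [-15, -14, -10, -8, 4, 17, 24, 25, 29]
Old median = 4
Insert x = 28
Old length odd (9). Middle was index 4 = 4.
New length even (10). New median = avg of two middle elements.
x = 28: 8 elements are < x, 1 elements are > x.
New sorted list: [-15, -14, -10, -8, 4, 17, 24, 25, 28, 29]
New median = 21/2

Answer: 21/2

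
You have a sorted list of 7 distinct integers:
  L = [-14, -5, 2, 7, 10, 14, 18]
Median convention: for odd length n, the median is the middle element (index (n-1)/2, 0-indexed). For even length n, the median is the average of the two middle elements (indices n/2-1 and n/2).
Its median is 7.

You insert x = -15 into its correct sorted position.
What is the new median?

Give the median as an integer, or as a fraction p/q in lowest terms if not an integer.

Old list (sorted, length 7): [-14, -5, 2, 7, 10, 14, 18]
Old median = 7
Insert x = -15
Old length odd (7). Middle was index 3 = 7.
New length even (8). New median = avg of two middle elements.
x = -15: 0 elements are < x, 7 elements are > x.
New sorted list: [-15, -14, -5, 2, 7, 10, 14, 18]
New median = 9/2

Answer: 9/2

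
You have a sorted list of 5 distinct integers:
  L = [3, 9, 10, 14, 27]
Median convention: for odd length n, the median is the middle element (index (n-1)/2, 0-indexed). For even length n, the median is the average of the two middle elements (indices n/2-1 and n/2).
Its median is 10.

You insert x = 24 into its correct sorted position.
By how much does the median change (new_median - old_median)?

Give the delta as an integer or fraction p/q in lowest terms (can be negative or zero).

Answer: 2

Derivation:
Old median = 10
After inserting x = 24: new sorted = [3, 9, 10, 14, 24, 27]
New median = 12
Delta = 12 - 10 = 2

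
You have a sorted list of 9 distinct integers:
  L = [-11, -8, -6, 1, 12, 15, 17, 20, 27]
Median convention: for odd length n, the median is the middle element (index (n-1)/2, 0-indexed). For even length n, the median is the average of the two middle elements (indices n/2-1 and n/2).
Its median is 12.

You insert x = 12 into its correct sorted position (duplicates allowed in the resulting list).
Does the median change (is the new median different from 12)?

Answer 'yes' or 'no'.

Answer: no

Derivation:
Old median = 12
Insert x = 12
New median = 12
Changed? no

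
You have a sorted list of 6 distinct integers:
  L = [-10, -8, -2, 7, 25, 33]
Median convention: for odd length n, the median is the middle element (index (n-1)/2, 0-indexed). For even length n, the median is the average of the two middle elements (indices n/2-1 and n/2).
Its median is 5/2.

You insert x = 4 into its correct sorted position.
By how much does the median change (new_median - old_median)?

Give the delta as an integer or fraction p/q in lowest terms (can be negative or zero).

Old median = 5/2
After inserting x = 4: new sorted = [-10, -8, -2, 4, 7, 25, 33]
New median = 4
Delta = 4 - 5/2 = 3/2

Answer: 3/2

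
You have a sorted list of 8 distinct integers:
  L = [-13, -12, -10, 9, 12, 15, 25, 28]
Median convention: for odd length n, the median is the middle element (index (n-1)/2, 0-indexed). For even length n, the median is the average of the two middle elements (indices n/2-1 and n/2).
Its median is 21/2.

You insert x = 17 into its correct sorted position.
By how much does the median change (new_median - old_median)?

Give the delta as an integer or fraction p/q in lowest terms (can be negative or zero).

Answer: 3/2

Derivation:
Old median = 21/2
After inserting x = 17: new sorted = [-13, -12, -10, 9, 12, 15, 17, 25, 28]
New median = 12
Delta = 12 - 21/2 = 3/2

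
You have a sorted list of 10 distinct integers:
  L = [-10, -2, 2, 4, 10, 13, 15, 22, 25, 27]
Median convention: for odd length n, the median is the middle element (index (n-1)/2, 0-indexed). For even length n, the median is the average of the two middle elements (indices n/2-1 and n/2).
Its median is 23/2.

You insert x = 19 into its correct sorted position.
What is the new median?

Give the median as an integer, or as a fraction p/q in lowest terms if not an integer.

Old list (sorted, length 10): [-10, -2, 2, 4, 10, 13, 15, 22, 25, 27]
Old median = 23/2
Insert x = 19
Old length even (10). Middle pair: indices 4,5 = 10,13.
New length odd (11). New median = single middle element.
x = 19: 7 elements are < x, 3 elements are > x.
New sorted list: [-10, -2, 2, 4, 10, 13, 15, 19, 22, 25, 27]
New median = 13

Answer: 13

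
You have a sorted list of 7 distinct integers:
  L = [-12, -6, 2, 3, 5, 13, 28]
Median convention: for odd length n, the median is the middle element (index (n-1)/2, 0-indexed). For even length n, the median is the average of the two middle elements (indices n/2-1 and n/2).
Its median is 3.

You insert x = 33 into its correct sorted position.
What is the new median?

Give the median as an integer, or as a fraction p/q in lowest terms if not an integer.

Old list (sorted, length 7): [-12, -6, 2, 3, 5, 13, 28]
Old median = 3
Insert x = 33
Old length odd (7). Middle was index 3 = 3.
New length even (8). New median = avg of two middle elements.
x = 33: 7 elements are < x, 0 elements are > x.
New sorted list: [-12, -6, 2, 3, 5, 13, 28, 33]
New median = 4

Answer: 4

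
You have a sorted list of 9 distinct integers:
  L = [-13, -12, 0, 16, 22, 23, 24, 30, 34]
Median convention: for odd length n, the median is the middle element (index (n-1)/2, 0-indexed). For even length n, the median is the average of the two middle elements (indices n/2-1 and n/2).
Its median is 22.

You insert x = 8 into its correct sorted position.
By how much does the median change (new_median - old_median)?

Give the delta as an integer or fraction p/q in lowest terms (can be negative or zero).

Old median = 22
After inserting x = 8: new sorted = [-13, -12, 0, 8, 16, 22, 23, 24, 30, 34]
New median = 19
Delta = 19 - 22 = -3

Answer: -3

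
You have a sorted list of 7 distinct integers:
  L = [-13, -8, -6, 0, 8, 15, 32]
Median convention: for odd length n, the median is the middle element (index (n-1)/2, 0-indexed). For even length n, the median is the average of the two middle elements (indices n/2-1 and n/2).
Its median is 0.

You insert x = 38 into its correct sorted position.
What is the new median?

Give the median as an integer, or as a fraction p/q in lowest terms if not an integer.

Old list (sorted, length 7): [-13, -8, -6, 0, 8, 15, 32]
Old median = 0
Insert x = 38
Old length odd (7). Middle was index 3 = 0.
New length even (8). New median = avg of two middle elements.
x = 38: 7 elements are < x, 0 elements are > x.
New sorted list: [-13, -8, -6, 0, 8, 15, 32, 38]
New median = 4

Answer: 4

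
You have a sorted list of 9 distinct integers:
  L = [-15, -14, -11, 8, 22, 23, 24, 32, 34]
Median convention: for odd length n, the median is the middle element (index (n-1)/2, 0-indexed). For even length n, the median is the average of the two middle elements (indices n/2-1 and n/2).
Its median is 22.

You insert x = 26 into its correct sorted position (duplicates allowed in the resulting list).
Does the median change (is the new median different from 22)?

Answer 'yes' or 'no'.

Old median = 22
Insert x = 26
New median = 45/2
Changed? yes

Answer: yes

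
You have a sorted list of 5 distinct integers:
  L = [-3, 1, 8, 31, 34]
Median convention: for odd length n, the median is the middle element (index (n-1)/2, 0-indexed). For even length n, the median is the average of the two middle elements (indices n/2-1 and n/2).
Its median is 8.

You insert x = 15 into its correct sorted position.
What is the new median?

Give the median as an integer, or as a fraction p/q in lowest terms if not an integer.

Old list (sorted, length 5): [-3, 1, 8, 31, 34]
Old median = 8
Insert x = 15
Old length odd (5). Middle was index 2 = 8.
New length even (6). New median = avg of two middle elements.
x = 15: 3 elements are < x, 2 elements are > x.
New sorted list: [-3, 1, 8, 15, 31, 34]
New median = 23/2

Answer: 23/2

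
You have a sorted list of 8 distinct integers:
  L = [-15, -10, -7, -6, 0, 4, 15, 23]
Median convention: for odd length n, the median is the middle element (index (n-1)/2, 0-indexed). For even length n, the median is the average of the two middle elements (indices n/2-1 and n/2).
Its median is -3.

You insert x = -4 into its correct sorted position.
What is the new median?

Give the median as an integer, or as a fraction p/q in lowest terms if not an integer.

Old list (sorted, length 8): [-15, -10, -7, -6, 0, 4, 15, 23]
Old median = -3
Insert x = -4
Old length even (8). Middle pair: indices 3,4 = -6,0.
New length odd (9). New median = single middle element.
x = -4: 4 elements are < x, 4 elements are > x.
New sorted list: [-15, -10, -7, -6, -4, 0, 4, 15, 23]
New median = -4

Answer: -4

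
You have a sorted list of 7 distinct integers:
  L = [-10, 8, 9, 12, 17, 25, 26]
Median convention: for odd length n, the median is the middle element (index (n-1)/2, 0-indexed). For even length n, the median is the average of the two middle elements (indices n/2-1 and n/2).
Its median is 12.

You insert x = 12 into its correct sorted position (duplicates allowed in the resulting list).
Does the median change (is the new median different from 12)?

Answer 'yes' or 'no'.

Answer: no

Derivation:
Old median = 12
Insert x = 12
New median = 12
Changed? no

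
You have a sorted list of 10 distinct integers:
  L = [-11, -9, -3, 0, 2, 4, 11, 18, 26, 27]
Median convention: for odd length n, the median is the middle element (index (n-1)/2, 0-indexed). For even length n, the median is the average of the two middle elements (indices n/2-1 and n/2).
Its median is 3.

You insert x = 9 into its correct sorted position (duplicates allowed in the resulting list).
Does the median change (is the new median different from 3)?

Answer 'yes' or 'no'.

Old median = 3
Insert x = 9
New median = 4
Changed? yes

Answer: yes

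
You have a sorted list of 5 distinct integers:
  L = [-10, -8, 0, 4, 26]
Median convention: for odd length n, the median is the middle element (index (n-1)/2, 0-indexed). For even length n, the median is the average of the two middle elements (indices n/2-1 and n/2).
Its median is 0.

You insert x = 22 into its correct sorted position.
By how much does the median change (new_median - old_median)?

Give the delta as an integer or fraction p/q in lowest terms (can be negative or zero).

Answer: 2

Derivation:
Old median = 0
After inserting x = 22: new sorted = [-10, -8, 0, 4, 22, 26]
New median = 2
Delta = 2 - 0 = 2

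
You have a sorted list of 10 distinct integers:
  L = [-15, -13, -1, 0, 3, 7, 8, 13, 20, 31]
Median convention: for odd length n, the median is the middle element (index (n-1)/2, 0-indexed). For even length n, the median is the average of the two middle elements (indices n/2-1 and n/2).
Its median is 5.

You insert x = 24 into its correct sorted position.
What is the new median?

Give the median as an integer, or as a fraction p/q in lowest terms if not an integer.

Answer: 7

Derivation:
Old list (sorted, length 10): [-15, -13, -1, 0, 3, 7, 8, 13, 20, 31]
Old median = 5
Insert x = 24
Old length even (10). Middle pair: indices 4,5 = 3,7.
New length odd (11). New median = single middle element.
x = 24: 9 elements are < x, 1 elements are > x.
New sorted list: [-15, -13, -1, 0, 3, 7, 8, 13, 20, 24, 31]
New median = 7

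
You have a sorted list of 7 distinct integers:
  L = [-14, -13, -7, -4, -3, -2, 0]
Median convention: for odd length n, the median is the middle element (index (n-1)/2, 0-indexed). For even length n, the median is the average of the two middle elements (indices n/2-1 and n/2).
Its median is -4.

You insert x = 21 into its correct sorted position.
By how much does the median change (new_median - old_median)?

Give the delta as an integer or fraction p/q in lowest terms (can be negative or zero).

Old median = -4
After inserting x = 21: new sorted = [-14, -13, -7, -4, -3, -2, 0, 21]
New median = -7/2
Delta = -7/2 - -4 = 1/2

Answer: 1/2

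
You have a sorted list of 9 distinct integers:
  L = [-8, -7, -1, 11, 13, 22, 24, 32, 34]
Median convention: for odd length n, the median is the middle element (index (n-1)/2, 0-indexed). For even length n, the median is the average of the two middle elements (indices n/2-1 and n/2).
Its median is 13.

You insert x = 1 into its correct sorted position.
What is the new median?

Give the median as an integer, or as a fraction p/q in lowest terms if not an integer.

Answer: 12

Derivation:
Old list (sorted, length 9): [-8, -7, -1, 11, 13, 22, 24, 32, 34]
Old median = 13
Insert x = 1
Old length odd (9). Middle was index 4 = 13.
New length even (10). New median = avg of two middle elements.
x = 1: 3 elements are < x, 6 elements are > x.
New sorted list: [-8, -7, -1, 1, 11, 13, 22, 24, 32, 34]
New median = 12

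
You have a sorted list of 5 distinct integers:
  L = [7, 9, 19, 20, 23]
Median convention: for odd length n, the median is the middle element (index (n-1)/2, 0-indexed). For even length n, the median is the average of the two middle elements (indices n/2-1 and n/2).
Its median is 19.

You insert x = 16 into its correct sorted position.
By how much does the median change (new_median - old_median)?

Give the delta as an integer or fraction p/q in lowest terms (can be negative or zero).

Old median = 19
After inserting x = 16: new sorted = [7, 9, 16, 19, 20, 23]
New median = 35/2
Delta = 35/2 - 19 = -3/2

Answer: -3/2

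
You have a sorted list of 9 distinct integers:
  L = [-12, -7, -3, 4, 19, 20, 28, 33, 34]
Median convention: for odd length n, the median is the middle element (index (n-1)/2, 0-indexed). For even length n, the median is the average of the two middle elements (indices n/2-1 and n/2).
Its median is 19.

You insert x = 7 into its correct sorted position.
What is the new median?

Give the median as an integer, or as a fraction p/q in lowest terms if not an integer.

Old list (sorted, length 9): [-12, -7, -3, 4, 19, 20, 28, 33, 34]
Old median = 19
Insert x = 7
Old length odd (9). Middle was index 4 = 19.
New length even (10). New median = avg of two middle elements.
x = 7: 4 elements are < x, 5 elements are > x.
New sorted list: [-12, -7, -3, 4, 7, 19, 20, 28, 33, 34]
New median = 13

Answer: 13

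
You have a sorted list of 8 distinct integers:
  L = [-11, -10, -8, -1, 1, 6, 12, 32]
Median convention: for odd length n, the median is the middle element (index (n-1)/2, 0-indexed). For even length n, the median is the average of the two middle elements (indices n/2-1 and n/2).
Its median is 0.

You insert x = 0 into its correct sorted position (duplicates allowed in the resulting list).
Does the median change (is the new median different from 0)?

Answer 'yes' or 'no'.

Answer: no

Derivation:
Old median = 0
Insert x = 0
New median = 0
Changed? no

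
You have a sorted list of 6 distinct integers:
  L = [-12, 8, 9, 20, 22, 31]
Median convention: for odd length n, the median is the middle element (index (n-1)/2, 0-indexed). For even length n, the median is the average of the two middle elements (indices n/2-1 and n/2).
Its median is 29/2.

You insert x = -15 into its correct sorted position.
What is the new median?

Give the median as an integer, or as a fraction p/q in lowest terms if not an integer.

Answer: 9

Derivation:
Old list (sorted, length 6): [-12, 8, 9, 20, 22, 31]
Old median = 29/2
Insert x = -15
Old length even (6). Middle pair: indices 2,3 = 9,20.
New length odd (7). New median = single middle element.
x = -15: 0 elements are < x, 6 elements are > x.
New sorted list: [-15, -12, 8, 9, 20, 22, 31]
New median = 9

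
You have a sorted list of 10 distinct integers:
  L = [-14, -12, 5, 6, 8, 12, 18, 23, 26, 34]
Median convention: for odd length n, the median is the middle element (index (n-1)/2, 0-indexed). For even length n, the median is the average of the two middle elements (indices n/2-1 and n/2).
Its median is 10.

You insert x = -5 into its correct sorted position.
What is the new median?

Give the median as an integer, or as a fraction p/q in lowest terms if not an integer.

Old list (sorted, length 10): [-14, -12, 5, 6, 8, 12, 18, 23, 26, 34]
Old median = 10
Insert x = -5
Old length even (10). Middle pair: indices 4,5 = 8,12.
New length odd (11). New median = single middle element.
x = -5: 2 elements are < x, 8 elements are > x.
New sorted list: [-14, -12, -5, 5, 6, 8, 12, 18, 23, 26, 34]
New median = 8

Answer: 8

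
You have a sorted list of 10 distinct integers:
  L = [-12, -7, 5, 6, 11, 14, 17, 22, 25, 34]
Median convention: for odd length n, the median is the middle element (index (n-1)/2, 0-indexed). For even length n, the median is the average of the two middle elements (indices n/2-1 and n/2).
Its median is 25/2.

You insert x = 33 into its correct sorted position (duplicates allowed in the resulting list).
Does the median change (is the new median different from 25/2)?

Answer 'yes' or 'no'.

Answer: yes

Derivation:
Old median = 25/2
Insert x = 33
New median = 14
Changed? yes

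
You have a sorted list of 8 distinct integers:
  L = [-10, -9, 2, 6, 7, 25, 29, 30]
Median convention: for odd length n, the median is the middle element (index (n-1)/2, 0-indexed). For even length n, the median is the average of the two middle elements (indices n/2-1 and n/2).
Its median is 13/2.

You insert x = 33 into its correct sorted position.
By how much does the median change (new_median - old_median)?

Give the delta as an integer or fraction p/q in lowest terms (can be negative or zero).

Old median = 13/2
After inserting x = 33: new sorted = [-10, -9, 2, 6, 7, 25, 29, 30, 33]
New median = 7
Delta = 7 - 13/2 = 1/2

Answer: 1/2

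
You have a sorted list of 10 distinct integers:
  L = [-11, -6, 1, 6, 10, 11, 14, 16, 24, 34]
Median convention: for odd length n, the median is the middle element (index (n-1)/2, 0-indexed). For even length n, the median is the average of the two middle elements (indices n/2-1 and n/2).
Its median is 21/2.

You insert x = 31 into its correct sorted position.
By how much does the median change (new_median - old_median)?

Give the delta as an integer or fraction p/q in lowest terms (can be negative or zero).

Answer: 1/2

Derivation:
Old median = 21/2
After inserting x = 31: new sorted = [-11, -6, 1, 6, 10, 11, 14, 16, 24, 31, 34]
New median = 11
Delta = 11 - 21/2 = 1/2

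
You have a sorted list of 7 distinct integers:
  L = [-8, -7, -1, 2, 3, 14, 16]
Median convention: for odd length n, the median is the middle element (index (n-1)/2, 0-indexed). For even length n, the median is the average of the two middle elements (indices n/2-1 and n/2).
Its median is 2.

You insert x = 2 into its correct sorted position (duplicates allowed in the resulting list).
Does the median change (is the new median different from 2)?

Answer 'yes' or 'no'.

Answer: no

Derivation:
Old median = 2
Insert x = 2
New median = 2
Changed? no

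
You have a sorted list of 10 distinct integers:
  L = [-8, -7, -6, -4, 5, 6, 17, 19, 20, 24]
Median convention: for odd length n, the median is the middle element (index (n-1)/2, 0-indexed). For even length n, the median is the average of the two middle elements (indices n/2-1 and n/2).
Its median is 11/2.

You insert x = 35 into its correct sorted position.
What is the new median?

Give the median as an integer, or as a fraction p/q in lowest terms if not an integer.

Old list (sorted, length 10): [-8, -7, -6, -4, 5, 6, 17, 19, 20, 24]
Old median = 11/2
Insert x = 35
Old length even (10). Middle pair: indices 4,5 = 5,6.
New length odd (11). New median = single middle element.
x = 35: 10 elements are < x, 0 elements are > x.
New sorted list: [-8, -7, -6, -4, 5, 6, 17, 19, 20, 24, 35]
New median = 6

Answer: 6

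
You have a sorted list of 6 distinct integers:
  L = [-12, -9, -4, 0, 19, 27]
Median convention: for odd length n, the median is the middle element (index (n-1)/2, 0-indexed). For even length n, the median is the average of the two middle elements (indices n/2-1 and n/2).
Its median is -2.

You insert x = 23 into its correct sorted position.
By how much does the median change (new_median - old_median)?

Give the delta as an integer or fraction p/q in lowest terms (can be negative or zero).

Answer: 2

Derivation:
Old median = -2
After inserting x = 23: new sorted = [-12, -9, -4, 0, 19, 23, 27]
New median = 0
Delta = 0 - -2 = 2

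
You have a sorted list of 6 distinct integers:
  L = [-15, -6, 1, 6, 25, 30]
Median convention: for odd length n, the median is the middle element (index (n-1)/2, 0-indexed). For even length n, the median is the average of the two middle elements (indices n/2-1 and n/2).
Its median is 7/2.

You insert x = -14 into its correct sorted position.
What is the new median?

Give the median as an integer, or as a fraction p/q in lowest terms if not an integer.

Old list (sorted, length 6): [-15, -6, 1, 6, 25, 30]
Old median = 7/2
Insert x = -14
Old length even (6). Middle pair: indices 2,3 = 1,6.
New length odd (7). New median = single middle element.
x = -14: 1 elements are < x, 5 elements are > x.
New sorted list: [-15, -14, -6, 1, 6, 25, 30]
New median = 1

Answer: 1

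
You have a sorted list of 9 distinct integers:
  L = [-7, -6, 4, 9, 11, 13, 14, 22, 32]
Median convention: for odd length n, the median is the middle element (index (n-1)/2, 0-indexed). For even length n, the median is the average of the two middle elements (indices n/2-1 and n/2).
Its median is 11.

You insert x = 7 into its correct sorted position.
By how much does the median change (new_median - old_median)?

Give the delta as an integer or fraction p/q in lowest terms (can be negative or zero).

Old median = 11
After inserting x = 7: new sorted = [-7, -6, 4, 7, 9, 11, 13, 14, 22, 32]
New median = 10
Delta = 10 - 11 = -1

Answer: -1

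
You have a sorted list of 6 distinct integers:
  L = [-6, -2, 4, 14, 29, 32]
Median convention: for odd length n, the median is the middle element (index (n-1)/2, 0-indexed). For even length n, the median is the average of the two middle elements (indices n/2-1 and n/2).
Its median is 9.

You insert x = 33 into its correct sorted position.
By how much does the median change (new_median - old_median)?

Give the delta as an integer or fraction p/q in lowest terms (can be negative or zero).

Old median = 9
After inserting x = 33: new sorted = [-6, -2, 4, 14, 29, 32, 33]
New median = 14
Delta = 14 - 9 = 5

Answer: 5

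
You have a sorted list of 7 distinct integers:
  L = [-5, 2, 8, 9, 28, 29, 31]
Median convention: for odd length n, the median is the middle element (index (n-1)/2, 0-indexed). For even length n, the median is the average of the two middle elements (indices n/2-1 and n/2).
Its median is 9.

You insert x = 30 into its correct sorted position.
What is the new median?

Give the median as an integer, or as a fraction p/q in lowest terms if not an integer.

Answer: 37/2

Derivation:
Old list (sorted, length 7): [-5, 2, 8, 9, 28, 29, 31]
Old median = 9
Insert x = 30
Old length odd (7). Middle was index 3 = 9.
New length even (8). New median = avg of two middle elements.
x = 30: 6 elements are < x, 1 elements are > x.
New sorted list: [-5, 2, 8, 9, 28, 29, 30, 31]
New median = 37/2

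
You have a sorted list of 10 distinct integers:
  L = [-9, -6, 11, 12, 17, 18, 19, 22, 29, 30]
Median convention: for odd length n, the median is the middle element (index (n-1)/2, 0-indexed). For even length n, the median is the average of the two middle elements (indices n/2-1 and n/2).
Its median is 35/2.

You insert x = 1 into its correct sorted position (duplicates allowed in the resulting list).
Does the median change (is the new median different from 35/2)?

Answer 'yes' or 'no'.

Answer: yes

Derivation:
Old median = 35/2
Insert x = 1
New median = 17
Changed? yes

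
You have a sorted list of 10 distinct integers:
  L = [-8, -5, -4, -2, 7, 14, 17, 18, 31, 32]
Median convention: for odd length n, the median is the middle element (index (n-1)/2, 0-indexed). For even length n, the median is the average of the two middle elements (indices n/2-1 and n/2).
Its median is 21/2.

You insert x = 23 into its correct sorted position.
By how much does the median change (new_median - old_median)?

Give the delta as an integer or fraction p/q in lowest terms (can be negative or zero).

Answer: 7/2

Derivation:
Old median = 21/2
After inserting x = 23: new sorted = [-8, -5, -4, -2, 7, 14, 17, 18, 23, 31, 32]
New median = 14
Delta = 14 - 21/2 = 7/2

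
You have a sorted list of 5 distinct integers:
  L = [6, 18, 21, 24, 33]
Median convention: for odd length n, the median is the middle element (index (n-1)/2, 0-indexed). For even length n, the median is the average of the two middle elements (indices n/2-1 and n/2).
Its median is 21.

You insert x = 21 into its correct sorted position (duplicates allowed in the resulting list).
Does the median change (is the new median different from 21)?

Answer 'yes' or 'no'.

Answer: no

Derivation:
Old median = 21
Insert x = 21
New median = 21
Changed? no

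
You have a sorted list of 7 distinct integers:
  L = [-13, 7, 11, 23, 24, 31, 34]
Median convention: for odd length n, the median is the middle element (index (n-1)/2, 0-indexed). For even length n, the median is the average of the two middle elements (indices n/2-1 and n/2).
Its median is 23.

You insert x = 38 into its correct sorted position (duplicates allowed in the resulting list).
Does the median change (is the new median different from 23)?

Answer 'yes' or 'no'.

Old median = 23
Insert x = 38
New median = 47/2
Changed? yes

Answer: yes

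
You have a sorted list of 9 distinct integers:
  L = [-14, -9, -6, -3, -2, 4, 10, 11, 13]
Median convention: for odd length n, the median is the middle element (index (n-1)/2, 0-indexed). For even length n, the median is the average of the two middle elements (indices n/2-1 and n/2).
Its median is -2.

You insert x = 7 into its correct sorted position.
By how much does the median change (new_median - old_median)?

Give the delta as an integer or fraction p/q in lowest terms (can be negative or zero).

Answer: 3

Derivation:
Old median = -2
After inserting x = 7: new sorted = [-14, -9, -6, -3, -2, 4, 7, 10, 11, 13]
New median = 1
Delta = 1 - -2 = 3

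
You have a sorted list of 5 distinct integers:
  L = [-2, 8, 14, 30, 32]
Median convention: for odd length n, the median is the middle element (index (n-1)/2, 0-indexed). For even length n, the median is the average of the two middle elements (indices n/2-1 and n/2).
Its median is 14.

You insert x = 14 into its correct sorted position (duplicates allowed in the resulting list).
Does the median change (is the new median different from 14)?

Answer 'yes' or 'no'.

Old median = 14
Insert x = 14
New median = 14
Changed? no

Answer: no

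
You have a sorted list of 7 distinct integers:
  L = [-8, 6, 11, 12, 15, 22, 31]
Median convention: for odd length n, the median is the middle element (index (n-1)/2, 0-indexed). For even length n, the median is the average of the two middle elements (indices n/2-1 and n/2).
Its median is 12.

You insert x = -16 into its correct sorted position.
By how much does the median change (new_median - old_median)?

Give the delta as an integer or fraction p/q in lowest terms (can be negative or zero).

Old median = 12
After inserting x = -16: new sorted = [-16, -8, 6, 11, 12, 15, 22, 31]
New median = 23/2
Delta = 23/2 - 12 = -1/2

Answer: -1/2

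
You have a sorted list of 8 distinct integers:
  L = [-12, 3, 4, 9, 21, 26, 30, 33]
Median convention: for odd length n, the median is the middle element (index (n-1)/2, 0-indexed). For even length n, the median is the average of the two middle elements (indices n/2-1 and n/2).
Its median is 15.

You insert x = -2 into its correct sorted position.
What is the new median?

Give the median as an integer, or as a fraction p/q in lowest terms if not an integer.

Answer: 9

Derivation:
Old list (sorted, length 8): [-12, 3, 4, 9, 21, 26, 30, 33]
Old median = 15
Insert x = -2
Old length even (8). Middle pair: indices 3,4 = 9,21.
New length odd (9). New median = single middle element.
x = -2: 1 elements are < x, 7 elements are > x.
New sorted list: [-12, -2, 3, 4, 9, 21, 26, 30, 33]
New median = 9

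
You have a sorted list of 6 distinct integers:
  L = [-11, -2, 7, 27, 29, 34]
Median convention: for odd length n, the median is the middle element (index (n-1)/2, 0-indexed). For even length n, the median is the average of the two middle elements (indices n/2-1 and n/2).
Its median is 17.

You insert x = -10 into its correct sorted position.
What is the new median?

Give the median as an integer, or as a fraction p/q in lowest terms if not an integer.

Answer: 7

Derivation:
Old list (sorted, length 6): [-11, -2, 7, 27, 29, 34]
Old median = 17
Insert x = -10
Old length even (6). Middle pair: indices 2,3 = 7,27.
New length odd (7). New median = single middle element.
x = -10: 1 elements are < x, 5 elements are > x.
New sorted list: [-11, -10, -2, 7, 27, 29, 34]
New median = 7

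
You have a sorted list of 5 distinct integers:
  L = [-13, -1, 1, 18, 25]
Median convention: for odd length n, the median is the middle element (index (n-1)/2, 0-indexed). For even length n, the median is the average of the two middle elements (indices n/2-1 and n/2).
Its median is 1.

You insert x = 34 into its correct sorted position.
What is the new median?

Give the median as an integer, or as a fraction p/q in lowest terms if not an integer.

Old list (sorted, length 5): [-13, -1, 1, 18, 25]
Old median = 1
Insert x = 34
Old length odd (5). Middle was index 2 = 1.
New length even (6). New median = avg of two middle elements.
x = 34: 5 elements are < x, 0 elements are > x.
New sorted list: [-13, -1, 1, 18, 25, 34]
New median = 19/2

Answer: 19/2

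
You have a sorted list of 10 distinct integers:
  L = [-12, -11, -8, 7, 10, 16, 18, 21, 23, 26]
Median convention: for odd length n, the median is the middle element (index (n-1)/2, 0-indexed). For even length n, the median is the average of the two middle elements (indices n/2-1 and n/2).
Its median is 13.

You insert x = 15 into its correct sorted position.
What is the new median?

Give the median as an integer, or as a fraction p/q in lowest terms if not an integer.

Old list (sorted, length 10): [-12, -11, -8, 7, 10, 16, 18, 21, 23, 26]
Old median = 13
Insert x = 15
Old length even (10). Middle pair: indices 4,5 = 10,16.
New length odd (11). New median = single middle element.
x = 15: 5 elements are < x, 5 elements are > x.
New sorted list: [-12, -11, -8, 7, 10, 15, 16, 18, 21, 23, 26]
New median = 15

Answer: 15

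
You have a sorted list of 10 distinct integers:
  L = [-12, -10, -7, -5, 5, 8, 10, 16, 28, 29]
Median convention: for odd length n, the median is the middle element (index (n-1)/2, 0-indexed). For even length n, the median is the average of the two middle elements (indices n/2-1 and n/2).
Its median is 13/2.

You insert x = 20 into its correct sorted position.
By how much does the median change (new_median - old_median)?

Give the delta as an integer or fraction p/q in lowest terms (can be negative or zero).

Old median = 13/2
After inserting x = 20: new sorted = [-12, -10, -7, -5, 5, 8, 10, 16, 20, 28, 29]
New median = 8
Delta = 8 - 13/2 = 3/2

Answer: 3/2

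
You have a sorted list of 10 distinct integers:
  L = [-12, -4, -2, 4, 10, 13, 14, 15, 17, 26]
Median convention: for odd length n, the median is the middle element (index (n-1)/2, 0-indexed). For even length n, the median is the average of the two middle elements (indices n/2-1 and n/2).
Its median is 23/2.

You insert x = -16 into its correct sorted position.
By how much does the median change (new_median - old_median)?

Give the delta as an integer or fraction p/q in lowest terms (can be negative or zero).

Old median = 23/2
After inserting x = -16: new sorted = [-16, -12, -4, -2, 4, 10, 13, 14, 15, 17, 26]
New median = 10
Delta = 10 - 23/2 = -3/2

Answer: -3/2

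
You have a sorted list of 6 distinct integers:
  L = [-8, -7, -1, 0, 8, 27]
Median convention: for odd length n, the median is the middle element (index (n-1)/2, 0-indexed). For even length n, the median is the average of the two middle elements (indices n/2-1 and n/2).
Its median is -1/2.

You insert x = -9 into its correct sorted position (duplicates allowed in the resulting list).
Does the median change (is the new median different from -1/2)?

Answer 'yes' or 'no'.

Answer: yes

Derivation:
Old median = -1/2
Insert x = -9
New median = -1
Changed? yes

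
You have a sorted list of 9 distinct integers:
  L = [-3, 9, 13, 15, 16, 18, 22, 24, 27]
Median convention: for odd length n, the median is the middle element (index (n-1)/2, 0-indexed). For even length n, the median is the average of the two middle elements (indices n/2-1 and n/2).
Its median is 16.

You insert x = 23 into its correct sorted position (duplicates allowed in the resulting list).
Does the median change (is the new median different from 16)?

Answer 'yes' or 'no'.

Old median = 16
Insert x = 23
New median = 17
Changed? yes

Answer: yes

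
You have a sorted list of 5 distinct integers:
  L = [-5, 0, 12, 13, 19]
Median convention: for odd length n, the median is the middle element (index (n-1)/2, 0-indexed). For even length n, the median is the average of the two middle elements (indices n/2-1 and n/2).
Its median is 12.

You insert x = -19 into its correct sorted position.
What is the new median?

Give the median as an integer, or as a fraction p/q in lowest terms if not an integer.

Old list (sorted, length 5): [-5, 0, 12, 13, 19]
Old median = 12
Insert x = -19
Old length odd (5). Middle was index 2 = 12.
New length even (6). New median = avg of two middle elements.
x = -19: 0 elements are < x, 5 elements are > x.
New sorted list: [-19, -5, 0, 12, 13, 19]
New median = 6

Answer: 6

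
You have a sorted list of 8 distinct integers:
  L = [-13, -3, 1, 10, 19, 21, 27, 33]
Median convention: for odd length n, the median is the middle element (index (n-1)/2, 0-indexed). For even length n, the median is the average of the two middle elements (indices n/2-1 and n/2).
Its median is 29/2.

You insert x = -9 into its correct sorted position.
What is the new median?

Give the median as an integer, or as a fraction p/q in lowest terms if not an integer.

Old list (sorted, length 8): [-13, -3, 1, 10, 19, 21, 27, 33]
Old median = 29/2
Insert x = -9
Old length even (8). Middle pair: indices 3,4 = 10,19.
New length odd (9). New median = single middle element.
x = -9: 1 elements are < x, 7 elements are > x.
New sorted list: [-13, -9, -3, 1, 10, 19, 21, 27, 33]
New median = 10

Answer: 10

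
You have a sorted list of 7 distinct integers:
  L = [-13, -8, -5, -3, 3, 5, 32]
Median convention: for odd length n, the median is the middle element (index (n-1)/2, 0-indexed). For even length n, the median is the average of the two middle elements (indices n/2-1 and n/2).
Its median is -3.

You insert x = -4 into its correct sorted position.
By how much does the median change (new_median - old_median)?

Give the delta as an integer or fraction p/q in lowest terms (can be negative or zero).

Old median = -3
After inserting x = -4: new sorted = [-13, -8, -5, -4, -3, 3, 5, 32]
New median = -7/2
Delta = -7/2 - -3 = -1/2

Answer: -1/2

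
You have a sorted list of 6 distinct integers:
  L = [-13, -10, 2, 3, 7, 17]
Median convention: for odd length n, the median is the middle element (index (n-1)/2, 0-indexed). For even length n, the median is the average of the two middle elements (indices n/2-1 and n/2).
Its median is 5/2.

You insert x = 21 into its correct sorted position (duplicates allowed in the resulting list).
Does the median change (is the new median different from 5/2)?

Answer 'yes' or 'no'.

Answer: yes

Derivation:
Old median = 5/2
Insert x = 21
New median = 3
Changed? yes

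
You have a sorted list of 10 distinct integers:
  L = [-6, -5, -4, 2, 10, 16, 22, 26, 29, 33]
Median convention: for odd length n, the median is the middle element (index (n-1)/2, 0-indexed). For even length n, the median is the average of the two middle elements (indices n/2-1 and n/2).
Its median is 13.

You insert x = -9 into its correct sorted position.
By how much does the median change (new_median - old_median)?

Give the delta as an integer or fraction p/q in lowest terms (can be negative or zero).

Answer: -3

Derivation:
Old median = 13
After inserting x = -9: new sorted = [-9, -6, -5, -4, 2, 10, 16, 22, 26, 29, 33]
New median = 10
Delta = 10 - 13 = -3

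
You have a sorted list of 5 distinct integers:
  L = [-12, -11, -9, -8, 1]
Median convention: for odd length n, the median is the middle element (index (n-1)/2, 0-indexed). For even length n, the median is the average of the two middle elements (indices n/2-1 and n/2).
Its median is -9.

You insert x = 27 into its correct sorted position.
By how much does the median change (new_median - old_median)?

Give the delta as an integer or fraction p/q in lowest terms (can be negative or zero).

Old median = -9
After inserting x = 27: new sorted = [-12, -11, -9, -8, 1, 27]
New median = -17/2
Delta = -17/2 - -9 = 1/2

Answer: 1/2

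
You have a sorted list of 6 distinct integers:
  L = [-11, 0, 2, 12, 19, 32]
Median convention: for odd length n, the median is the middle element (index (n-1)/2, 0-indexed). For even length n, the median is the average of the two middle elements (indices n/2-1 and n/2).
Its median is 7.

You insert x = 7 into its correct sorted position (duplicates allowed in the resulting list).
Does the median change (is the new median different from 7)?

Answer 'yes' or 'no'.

Answer: no

Derivation:
Old median = 7
Insert x = 7
New median = 7
Changed? no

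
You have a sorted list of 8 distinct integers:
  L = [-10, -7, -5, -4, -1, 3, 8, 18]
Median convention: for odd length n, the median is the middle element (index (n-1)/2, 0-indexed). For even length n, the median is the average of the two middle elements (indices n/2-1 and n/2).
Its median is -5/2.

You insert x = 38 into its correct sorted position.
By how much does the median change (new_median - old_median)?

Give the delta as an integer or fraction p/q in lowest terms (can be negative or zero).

Answer: 3/2

Derivation:
Old median = -5/2
After inserting x = 38: new sorted = [-10, -7, -5, -4, -1, 3, 8, 18, 38]
New median = -1
Delta = -1 - -5/2 = 3/2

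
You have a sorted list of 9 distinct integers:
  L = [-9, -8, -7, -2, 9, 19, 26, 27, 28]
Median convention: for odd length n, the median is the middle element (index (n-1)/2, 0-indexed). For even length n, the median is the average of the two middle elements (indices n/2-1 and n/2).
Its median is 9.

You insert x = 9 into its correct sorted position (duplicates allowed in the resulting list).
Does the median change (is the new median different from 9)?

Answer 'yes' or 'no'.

Old median = 9
Insert x = 9
New median = 9
Changed? no

Answer: no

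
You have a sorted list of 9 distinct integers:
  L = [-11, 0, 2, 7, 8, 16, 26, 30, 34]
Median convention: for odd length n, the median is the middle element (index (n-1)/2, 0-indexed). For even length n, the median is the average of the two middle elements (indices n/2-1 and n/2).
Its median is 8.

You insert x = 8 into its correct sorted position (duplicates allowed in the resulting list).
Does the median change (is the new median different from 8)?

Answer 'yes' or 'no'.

Answer: no

Derivation:
Old median = 8
Insert x = 8
New median = 8
Changed? no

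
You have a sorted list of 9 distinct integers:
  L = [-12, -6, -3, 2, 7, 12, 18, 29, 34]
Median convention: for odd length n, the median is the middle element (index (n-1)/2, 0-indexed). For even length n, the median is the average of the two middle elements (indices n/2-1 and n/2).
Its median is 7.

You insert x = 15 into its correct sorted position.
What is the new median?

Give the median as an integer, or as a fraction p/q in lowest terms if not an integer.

Answer: 19/2

Derivation:
Old list (sorted, length 9): [-12, -6, -3, 2, 7, 12, 18, 29, 34]
Old median = 7
Insert x = 15
Old length odd (9). Middle was index 4 = 7.
New length even (10). New median = avg of two middle elements.
x = 15: 6 elements are < x, 3 elements are > x.
New sorted list: [-12, -6, -3, 2, 7, 12, 15, 18, 29, 34]
New median = 19/2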